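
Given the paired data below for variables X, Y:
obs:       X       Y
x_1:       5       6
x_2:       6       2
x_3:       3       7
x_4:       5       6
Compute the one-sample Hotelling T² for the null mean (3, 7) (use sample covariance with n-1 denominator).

Step 1 — sample mean vector:
  mean(X) = (5 + 6 + 3 + 5) / 4 = 19/4 = 4.75
  mean(Y) = (6 + 2 + 7 + 6) / 4 = 21/4 = 5.25
  x̄ = (4.75, 5.25),  deviation x̄ - mu_0 = (4.75, 5.25) - (3, 7) = (1.75, -1.75).

Step 2 — sample covariance matrix, S[i,j] = (1/(n-1)) · Σ_k (x_{k,i} - mean_i) · (x_{k,j} - mean_j), divisor n-1 = 3:
  S[X,X] = ((0.25)·(0.25) + (1.25)·(1.25) + (-1.75)·(-1.75) + (0.25)·(0.25)) / 3 = 4.75/3 = 1.5833
  S[X,Y] = ((0.25)·(0.75) + (1.25)·(-3.25) + (-1.75)·(1.75) + (0.25)·(0.75)) / 3 = -6.75/3 = -2.25
  S[Y,Y] = ((0.75)·(0.75) + (-3.25)·(-3.25) + (1.75)·(1.75) + (0.75)·(0.75)) / 3 = 14.75/3 = 4.9167
  S = [[1.5833, -2.25],
 [-2.25, 4.9167]].

Step 3 — invert S. det(S) = 1.5833·4.9167 - (-2.25)² = 2.7222.
  S^{-1} = (1/det) · [[d, -b], [-b, a]] = [[1.8061, 0.8265],
 [0.8265, 0.5816]].

Step 4 — quadratic form (x̄ - mu_0)^T · S^{-1} · (x̄ - mu_0):
  S^{-1} · (x̄ - mu_0) = (1.7143, 0.4286),
  (x̄ - mu_0)^T · [...] = (1.75)·(1.7143) + (-1.75)·(0.4286) = 2.25.

Step 5 — scale by n: T² = 4 · 2.25 = 9.

T² ≈ 9


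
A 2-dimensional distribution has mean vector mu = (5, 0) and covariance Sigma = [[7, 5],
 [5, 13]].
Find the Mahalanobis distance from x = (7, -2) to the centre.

Step 1 — centre the observation: (x - mu) = (2, -2).

Step 2 — invert Sigma. det(Sigma) = 7·13 - (5)² = 66.
  Sigma^{-1} = (1/det) · [[d, -b], [-b, a]] = [[0.197, -0.0758],
 [-0.0758, 0.1061]].

Step 3 — form the quadratic (x - mu)^T · Sigma^{-1} · (x - mu):
  Sigma^{-1} · (x - mu) = (0.5455, -0.3636).
  (x - mu)^T · [Sigma^{-1} · (x - mu)] = (2)·(0.5455) + (-2)·(-0.3636) = 1.8182.

Step 4 — take square root: d = √(1.8182) ≈ 1.3484.

d(x, mu) = √(1.8182) ≈ 1.3484


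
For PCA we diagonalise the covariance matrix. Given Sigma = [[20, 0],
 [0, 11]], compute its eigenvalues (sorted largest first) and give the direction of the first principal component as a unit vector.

Step 1 — characteristic polynomial of 2×2 Sigma:
  det(Sigma - λI) = λ² - trace · λ + det = 0.
  trace = 20 + 11 = 31, det = 20·11 - (0)² = 220.
Step 2 — discriminant:
  Δ = trace² - 4·det = 961 - 880 = 81.
Step 3 — eigenvalues:
  λ = (trace ± √Δ)/2 = (31 ± 9)/2,
  λ_1 = 20,  λ_2 = 11.

Step 4 — unit eigenvector for λ_1: Sigma is diagonal, so its eigenvectors are the coordinate axes. λ_1 = 20 is the diagonal entry on the first coordinate axis, hence
  v_1 = (1, 0) (||v_1|| = 1).

λ_1 = 20,  λ_2 = 11;  v_1 ≈ (1, 0)


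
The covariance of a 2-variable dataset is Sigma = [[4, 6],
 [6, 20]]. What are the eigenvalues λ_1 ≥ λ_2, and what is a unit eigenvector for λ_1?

Step 1 — characteristic polynomial of 2×2 Sigma:
  det(Sigma - λI) = λ² - trace · λ + det = 0.
  trace = 4 + 20 = 24, det = 4·20 - (6)² = 44.
Step 2 — discriminant:
  Δ = trace² - 4·det = 576 - 176 = 400.
Step 3 — eigenvalues:
  λ = (trace ± √Δ)/2 = (24 ± 20)/2,
  λ_1 = 22,  λ_2 = 2.

Step 4 — unit eigenvector for λ_1: solve (Sigma - λ_1 I)v = 0. First row:
  (4 - 22)·v_x + (6)·v_y = 0, i.e. (-18)·v_x + (6)·v_y = 0,
  so v ∝ (b, λ_1 - a) = (6, 18) = u.
  ||u|| = √((6)² + (18)²) = √(360) ≈ 18.9737,
  v_1 = u/||u|| ≈ (0.3162, 0.9487) (||v_1|| = 1).

λ_1 = 22,  λ_2 = 2;  v_1 ≈ (0.3162, 0.9487)


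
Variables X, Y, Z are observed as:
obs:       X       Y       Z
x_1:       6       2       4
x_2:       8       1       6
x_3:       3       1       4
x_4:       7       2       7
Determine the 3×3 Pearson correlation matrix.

Step 1 — column means:
  mean(X) = (6 + 8 + 3 + 7) / 4 = 24/4 = 6
  mean(Y) = (2 + 1 + 1 + 2) / 4 = 6/4 = 1.5
  mean(Z) = (4 + 6 + 4 + 7) / 4 = 21/4 = 5.25

Step 2 — sample variances and covariances s[i,j] = (1/(n-1)) · Σ_k (x_{k,i} - mean_i) · (x_{k,j} - mean_j), with n-1 = 3:
  s[X,X] = ((0)·(0) + (2)·(2) + (-3)·(-3) + (1)·(1)) / 3 = 14/3 = 4.6667
  s[X,Y] = ((0)·(0.5) + (2)·(-0.5) + (-3)·(-0.5) + (1)·(0.5)) / 3 = 1/3 = 0.3333
  s[X,Z] = ((0)·(-1.25) + (2)·(0.75) + (-3)·(-1.25) + (1)·(1.75)) / 3 = 7/3 = 2.3333
  s[Y,Y] = ((0.5)·(0.5) + (-0.5)·(-0.5) + (-0.5)·(-0.5) + (0.5)·(0.5)) / 3 = 1/3 = 0.3333
  s[Y,Z] = ((0.5)·(-1.25) + (-0.5)·(0.75) + (-0.5)·(-1.25) + (0.5)·(1.75)) / 3 = 0.5/3 = 0.1667
  s[Z,Z] = ((-1.25)·(-1.25) + (0.75)·(0.75) + (-1.25)·(-1.25) + (1.75)·(1.75)) / 3 = 6.75/3 = 2.25
  Sample standard deviations s_i = √(s[i,i]):
  s(X) = √(4.6667) = 2.1602
  s(Y) = √(0.3333) = 0.5774
  s(Z) = √(2.25) = 1.5

Step 3 — r_{ij} = s_{ij} / (s_i · s_j):
  r[X,X] = 1 (diagonal).
  r[X,Y] = 0.3333 / (2.1602 · 0.5774) = 0.3333 / 1.2472 = 0.2673
  r[X,Z] = 2.3333 / (2.1602 · 1.5) = 2.3333 / 3.2404 = 0.7201
  r[Y,Y] = 1 (diagonal).
  r[Y,Z] = 0.1667 / (0.5774 · 1.5) = 0.1667 / 0.866 = 0.1925
  r[Z,Z] = 1 (diagonal).

R is symmetric with unit diagonal. Assembling:

R = [[1, 0.2673, 0.7201],
 [0.2673, 1, 0.1925],
 [0.7201, 0.1925, 1]]


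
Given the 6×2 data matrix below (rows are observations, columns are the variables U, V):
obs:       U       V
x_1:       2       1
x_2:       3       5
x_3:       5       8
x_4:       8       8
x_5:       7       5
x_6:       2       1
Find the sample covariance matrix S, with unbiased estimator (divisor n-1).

Step 1 — column means:
  mean(U) = (2 + 3 + 5 + 8 + 7 + 2) / 6 = 27/6 = 4.5
  mean(V) = (1 + 5 + 8 + 8 + 5 + 1) / 6 = 28/6 = 4.6667

Step 2 — sample covariance S[i,j] = (1/(n-1)) · Σ_k (x_{k,i} - mean_i) · (x_{k,j} - mean_j), with n-1 = 5.
  S[U,U] = ((-2.5)·(-2.5) + (-1.5)·(-1.5) + (0.5)·(0.5) + (3.5)·(3.5) + (2.5)·(2.5) + (-2.5)·(-2.5)) / 5 = 33.5/5 = 6.7
  S[U,V] = ((-2.5)·(-3.6667) + (-1.5)·(0.3333) + (0.5)·(3.3333) + (3.5)·(3.3333) + (2.5)·(0.3333) + (-2.5)·(-3.6667)) / 5 = 32/5 = 6.4
  S[V,V] = ((-3.6667)·(-3.6667) + (0.3333)·(0.3333) + (3.3333)·(3.3333) + (3.3333)·(3.3333) + (0.3333)·(0.3333) + (-3.6667)·(-3.6667)) / 5 = 49.3333/5 = 9.8667

S is symmetric (S[j,i] = S[i,j]). Assembling:

S = [[6.7, 6.4],
 [6.4, 9.8667]]


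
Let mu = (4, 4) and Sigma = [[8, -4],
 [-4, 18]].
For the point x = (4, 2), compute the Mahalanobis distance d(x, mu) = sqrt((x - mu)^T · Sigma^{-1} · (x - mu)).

Step 1 — centre the observation: (x - mu) = (0, -2).

Step 2 — invert Sigma. det(Sigma) = 8·18 - (-4)² = 128.
  Sigma^{-1} = (1/det) · [[d, -b], [-b, a]] = [[0.1406, 0.0312],
 [0.0312, 0.0625]].

Step 3 — form the quadratic (x - mu)^T · Sigma^{-1} · (x - mu):
  Sigma^{-1} · (x - mu) = (-0.0625, -0.125).
  (x - mu)^T · [Sigma^{-1} · (x - mu)] = (0)·(-0.0625) + (-2)·(-0.125) = 0.25.

Step 4 — take square root: d = √(0.25) ≈ 0.5.

d(x, mu) = √(0.25) ≈ 0.5


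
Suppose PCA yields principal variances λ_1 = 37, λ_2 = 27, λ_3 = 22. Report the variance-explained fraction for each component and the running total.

Step 1 — total variance = trace(Sigma) = Σ λ_i = 37 + 27 + 22 = 86.

Step 2 — fraction explained by component i = λ_i / Σ λ:
  PC1: 37/86 = 0.4302
  PC2: 27/86 = 0.314
  PC3: 22/86 = 0.2558

Step 3 — cumulative fraction after k components = (λ_1 + ... + λ_k) / Σ λ:
  k = 1: 37/86 = 0.4302
  k = 2: (37 + 27)/86 = 64/86 = 0.7442
  k = 3: (37 + 27 + 22)/86 = 86/86 = 1

Summary (fraction, with percent):

explained: PC1 0.4302 (43.02%), PC2 0.314 (31.4%), PC3 0.2558 (25.58%);  cumulative: 0.4302, 0.7442, 1


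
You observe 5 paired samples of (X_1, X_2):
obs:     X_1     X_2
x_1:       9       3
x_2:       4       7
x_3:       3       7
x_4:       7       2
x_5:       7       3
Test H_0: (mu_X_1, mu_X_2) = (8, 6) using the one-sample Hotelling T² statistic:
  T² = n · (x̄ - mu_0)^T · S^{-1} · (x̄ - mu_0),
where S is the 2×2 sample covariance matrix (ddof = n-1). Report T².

Step 1 — sample mean vector:
  mean(X_1) = (9 + 4 + 3 + 7 + 7) / 5 = 30/5 = 6
  mean(X_2) = (3 + 7 + 7 + 2 + 3) / 5 = 22/5 = 4.4
  x̄ = (6, 4.4),  deviation x̄ - mu_0 = (6, 4.4) - (8, 6) = (-2, -1.6).

Step 2 — sample covariance matrix, S[i,j] = (1/(n-1)) · Σ_k (x_{k,i} - mean_i) · (x_{k,j} - mean_j), divisor n-1 = 4:
  S[X_1,X_1] = ((3)·(3) + (-2)·(-2) + (-3)·(-3) + (1)·(1) + (1)·(1)) / 4 = 24/4 = 6
  S[X_1,X_2] = ((3)·(-1.4) + (-2)·(2.6) + (-3)·(2.6) + (1)·(-2.4) + (1)·(-1.4)) / 4 = -21/4 = -5.25
  S[X_2,X_2] = ((-1.4)·(-1.4) + (2.6)·(2.6) + (2.6)·(2.6) + (-2.4)·(-2.4) + (-1.4)·(-1.4)) / 4 = 23.2/4 = 5.8
  S = [[6, -5.25],
 [-5.25, 5.8]].

Step 3 — invert S. det(S) = 6·5.8 - (-5.25)² = 7.2375.
  S^{-1} = (1/det) · [[d, -b], [-b, a]] = [[0.8014, 0.7254],
 [0.7254, 0.829]].

Step 4 — quadratic form (x̄ - mu_0)^T · S^{-1} · (x̄ - mu_0):
  S^{-1} · (x̄ - mu_0) = (-2.7634, -2.7772),
  (x̄ - mu_0)^T · [...] = (-2)·(-2.7634) + (-1.6)·(-2.7772) = 9.9703.

Step 5 — scale by n: T² = 5 · 9.9703 = 49.8515.

T² ≈ 49.8515


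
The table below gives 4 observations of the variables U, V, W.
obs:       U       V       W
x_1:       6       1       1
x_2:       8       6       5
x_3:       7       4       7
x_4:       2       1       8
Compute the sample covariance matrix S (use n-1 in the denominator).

Step 1 — column means:
  mean(U) = (6 + 8 + 7 + 2) / 4 = 23/4 = 5.75
  mean(V) = (1 + 6 + 4 + 1) / 4 = 12/4 = 3
  mean(W) = (1 + 5 + 7 + 8) / 4 = 21/4 = 5.25

Step 2 — sample covariance S[i,j] = (1/(n-1)) · Σ_k (x_{k,i} - mean_i) · (x_{k,j} - mean_j), with n-1 = 3.
  S[U,U] = ((0.25)·(0.25) + (2.25)·(2.25) + (1.25)·(1.25) + (-3.75)·(-3.75)) / 3 = 20.75/3 = 6.9167
  S[U,V] = ((0.25)·(-2) + (2.25)·(3) + (1.25)·(1) + (-3.75)·(-2)) / 3 = 15/3 = 5
  S[U,W] = ((0.25)·(-4.25) + (2.25)·(-0.25) + (1.25)·(1.75) + (-3.75)·(2.75)) / 3 = -9.75/3 = -3.25
  S[V,V] = ((-2)·(-2) + (3)·(3) + (1)·(1) + (-2)·(-2)) / 3 = 18/3 = 6
  S[V,W] = ((-2)·(-4.25) + (3)·(-0.25) + (1)·(1.75) + (-2)·(2.75)) / 3 = 4/3 = 1.3333
  S[W,W] = ((-4.25)·(-4.25) + (-0.25)·(-0.25) + (1.75)·(1.75) + (2.75)·(2.75)) / 3 = 28.75/3 = 9.5833

S is symmetric (S[j,i] = S[i,j]). Assembling:

S = [[6.9167, 5, -3.25],
 [5, 6, 1.3333],
 [-3.25, 1.3333, 9.5833]]


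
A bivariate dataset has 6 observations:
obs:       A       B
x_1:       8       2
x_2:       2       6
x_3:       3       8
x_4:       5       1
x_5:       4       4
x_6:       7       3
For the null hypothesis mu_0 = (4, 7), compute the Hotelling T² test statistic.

Step 1 — sample mean vector:
  mean(A) = (8 + 2 + 3 + 5 + 4 + 7) / 6 = 29/6 = 4.8333
  mean(B) = (2 + 6 + 8 + 1 + 4 + 3) / 6 = 24/6 = 4
  x̄ = (4.8333, 4),  deviation x̄ - mu_0 = (4.8333, 4) - (4, 7) = (0.8333, -3).

Step 2 — sample covariance matrix, S[i,j] = (1/(n-1)) · Σ_k (x_{k,i} - mean_i) · (x_{k,j} - mean_j), divisor n-1 = 5:
  S[A,A] = ((3.1667)·(3.1667) + (-2.8333)·(-2.8333) + (-1.8333)·(-1.8333) + (0.1667)·(0.1667) + (-0.8333)·(-0.8333) + (2.1667)·(2.1667)) / 5 = 26.8333/5 = 5.3667
  S[A,B] = ((3.1667)·(-2) + (-2.8333)·(2) + (-1.8333)·(4) + (0.1667)·(-3) + (-0.8333)·(0) + (2.1667)·(-1)) / 5 = -22/5 = -4.4
  S[B,B] = ((-2)·(-2) + (2)·(2) + (4)·(4) + (-3)·(-3) + (0)·(0) + (-1)·(-1)) / 5 = 34/5 = 6.8
  S = [[5.3667, -4.4],
 [-4.4, 6.8]].

Step 3 — invert S. det(S) = 5.3667·6.8 - (-4.4)² = 17.1333.
  S^{-1} = (1/det) · [[d, -b], [-b, a]] = [[0.3969, 0.2568],
 [0.2568, 0.3132]].

Step 4 — quadratic form (x̄ - mu_0)^T · S^{-1} · (x̄ - mu_0):
  S^{-1} · (x̄ - mu_0) = (-0.4397, -0.7257),
  (x̄ - mu_0)^T · [...] = (0.8333)·(-0.4397) + (-3)·(-0.7257) = 1.8106.

Step 5 — scale by n: T² = 6 · 1.8106 = 10.8638.

T² ≈ 10.8638


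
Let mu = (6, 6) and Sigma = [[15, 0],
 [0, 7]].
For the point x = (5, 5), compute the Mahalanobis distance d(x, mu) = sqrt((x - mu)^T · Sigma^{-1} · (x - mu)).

Step 1 — centre the observation: (x - mu) = (-1, -1).

Step 2 — invert Sigma. det(Sigma) = 15·7 - (0)² = 105.
  Sigma^{-1} = (1/det) · [[d, -b], [-b, a]] = [[0.0667, 0],
 [0, 0.1429]].

Step 3 — form the quadratic (x - mu)^T · Sigma^{-1} · (x - mu):
  Sigma^{-1} · (x - mu) = (-0.0667, -0.1429).
  (x - mu)^T · [Sigma^{-1} · (x - mu)] = (-1)·(-0.0667) + (-1)·(-0.1429) = 0.2095.

Step 4 — take square root: d = √(0.2095) ≈ 0.4577.

d(x, mu) = √(0.2095) ≈ 0.4577


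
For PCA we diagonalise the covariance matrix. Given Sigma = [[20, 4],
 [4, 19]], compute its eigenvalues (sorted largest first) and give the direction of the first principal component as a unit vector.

Step 1 — characteristic polynomial of 2×2 Sigma:
  det(Sigma - λI) = λ² - trace · λ + det = 0.
  trace = 20 + 19 = 39, det = 20·19 - (4)² = 364.
Step 2 — discriminant:
  Δ = trace² - 4·det = 1521 - 1456 = 65.
Step 3 — eigenvalues:
  λ = (trace ± √Δ)/2 = (39 ± 8.0623)/2,
  λ_1 = 23.5311,  λ_2 = 15.4689.

Step 4 — unit eigenvector for λ_1: solve (Sigma - λ_1 I)v = 0. First row:
  (20 - 23.5311)·v_x + (4)·v_y = 0, i.e. (-3.5311)·v_x + (4)·v_y = 0,
  so v ∝ (b, λ_1 - a) = (4, 3.5311) = u.
  ||u|| = √((4)² + (3.5311)²) = √(28.4689) ≈ 5.3356,
  v_1 = u/||u|| ≈ (0.7497, 0.6618) (||v_1|| = 1).

λ_1 = 23.5311,  λ_2 = 15.4689;  v_1 ≈ (0.7497, 0.6618)


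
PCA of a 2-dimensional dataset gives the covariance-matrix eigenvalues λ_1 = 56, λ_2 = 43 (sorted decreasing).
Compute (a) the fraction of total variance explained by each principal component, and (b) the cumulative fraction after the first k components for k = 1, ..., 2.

Step 1 — total variance = trace(Sigma) = Σ λ_i = 56 + 43 = 99.

Step 2 — fraction explained by component i = λ_i / Σ λ:
  PC1: 56/99 = 0.5657
  PC2: 43/99 = 0.4343

Step 3 — cumulative fraction after k components = (λ_1 + ... + λ_k) / Σ λ:
  k = 1: 56/99 = 0.5657
  k = 2: (56 + 43)/99 = 99/99 = 1

Summary (fraction, with percent):

explained: PC1 0.5657 (56.57%), PC2 0.4343 (43.43%);  cumulative: 0.5657, 1


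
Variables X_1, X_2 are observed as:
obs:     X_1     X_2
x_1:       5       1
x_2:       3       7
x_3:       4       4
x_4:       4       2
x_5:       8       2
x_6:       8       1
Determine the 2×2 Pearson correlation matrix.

Step 1 — column means:
  mean(X_1) = (5 + 3 + 4 + 4 + 8 + 8) / 6 = 32/6 = 5.3333
  mean(X_2) = (1 + 7 + 4 + 2 + 2 + 1) / 6 = 17/6 = 2.8333

Step 2 — sample variances and covariances s[i,j] = (1/(n-1)) · Σ_k (x_{k,i} - mean_i) · (x_{k,j} - mean_j), with n-1 = 5:
  s[X_1,X_1] = ((-0.3333)·(-0.3333) + (-2.3333)·(-2.3333) + (-1.3333)·(-1.3333) + (-1.3333)·(-1.3333) + (2.6667)·(2.6667) + (2.6667)·(2.6667)) / 5 = 23.3333/5 = 4.6667
  s[X_1,X_2] = ((-0.3333)·(-1.8333) + (-2.3333)·(4.1667) + (-1.3333)·(1.1667) + (-1.3333)·(-0.8333) + (2.6667)·(-0.8333) + (2.6667)·(-1.8333)) / 5 = -16.6667/5 = -3.3333
  s[X_2,X_2] = ((-1.8333)·(-1.8333) + (4.1667)·(4.1667) + (1.1667)·(1.1667) + (-0.8333)·(-0.8333) + (-0.8333)·(-0.8333) + (-1.8333)·(-1.8333)) / 5 = 26.8333/5 = 5.3667
  Sample standard deviations s_i = √(s[i,i]):
  s(X_1) = √(4.6667) = 2.1602
  s(X_2) = √(5.3667) = 2.3166

Step 3 — r_{ij} = s_{ij} / (s_i · s_j):
  r[X_1,X_1] = 1 (diagonal).
  r[X_1,X_2] = -3.3333 / (2.1602 · 2.3166) = -3.3333 / 5.0044 = -0.6661
  r[X_2,X_2] = 1 (diagonal).

R is symmetric with unit diagonal. Assembling:

R = [[1, -0.6661],
 [-0.6661, 1]]


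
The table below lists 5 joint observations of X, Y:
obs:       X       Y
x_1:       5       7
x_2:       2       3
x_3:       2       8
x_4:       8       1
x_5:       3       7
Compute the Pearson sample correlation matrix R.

Step 1 — column means:
  mean(X) = (5 + 2 + 2 + 8 + 3) / 5 = 20/5 = 4
  mean(Y) = (7 + 3 + 8 + 1 + 7) / 5 = 26/5 = 5.2

Step 2 — sample variances and covariances s[i,j] = (1/(n-1)) · Σ_k (x_{k,i} - mean_i) · (x_{k,j} - mean_j), with n-1 = 4:
  s[X,X] = ((1)·(1) + (-2)·(-2) + (-2)·(-2) + (4)·(4) + (-1)·(-1)) / 4 = 26/4 = 6.5
  s[X,Y] = ((1)·(1.8) + (-2)·(-2.2) + (-2)·(2.8) + (4)·(-4.2) + (-1)·(1.8)) / 4 = -18/4 = -4.5
  s[Y,Y] = ((1.8)·(1.8) + (-2.2)·(-2.2) + (2.8)·(2.8) + (-4.2)·(-4.2) + (1.8)·(1.8)) / 4 = 36.8/4 = 9.2
  Sample standard deviations s_i = √(s[i,i]):
  s(X) = √(6.5) = 2.5495
  s(Y) = √(9.2) = 3.0332

Step 3 — r_{ij} = s_{ij} / (s_i · s_j):
  r[X,X] = 1 (diagonal).
  r[X,Y] = -4.5 / (2.5495 · 3.0332) = -4.5 / 7.733 = -0.5819
  r[Y,Y] = 1 (diagonal).

R is symmetric with unit diagonal. Assembling:

R = [[1, -0.5819],
 [-0.5819, 1]]


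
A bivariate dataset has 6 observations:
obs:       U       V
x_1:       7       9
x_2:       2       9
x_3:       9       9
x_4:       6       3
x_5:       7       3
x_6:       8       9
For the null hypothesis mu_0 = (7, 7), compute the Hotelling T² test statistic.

Step 1 — sample mean vector:
  mean(U) = (7 + 2 + 9 + 6 + 7 + 8) / 6 = 39/6 = 6.5
  mean(V) = (9 + 9 + 9 + 3 + 3 + 9) / 6 = 42/6 = 7
  x̄ = (6.5, 7),  deviation x̄ - mu_0 = (6.5, 7) - (7, 7) = (-0.5, 0).

Step 2 — sample covariance matrix, S[i,j] = (1/(n-1)) · Σ_k (x_{k,i} - mean_i) · (x_{k,j} - mean_j), divisor n-1 = 5:
  S[U,U] = ((0.5)·(0.5) + (-4.5)·(-4.5) + (2.5)·(2.5) + (-0.5)·(-0.5) + (0.5)·(0.5) + (1.5)·(1.5)) / 5 = 29.5/5 = 5.9
  S[U,V] = ((0.5)·(2) + (-4.5)·(2) + (2.5)·(2) + (-0.5)·(-4) + (0.5)·(-4) + (1.5)·(2)) / 5 = 0/5 = 0
  S[V,V] = ((2)·(2) + (2)·(2) + (2)·(2) + (-4)·(-4) + (-4)·(-4) + (2)·(2)) / 5 = 48/5 = 9.6
  S = [[5.9, 0],
 [0, 9.6]].

Step 3 — invert S. det(S) = 5.9·9.6 - (0)² = 56.64.
  S^{-1} = (1/det) · [[d, -b], [-b, a]] = [[0.1695, 0],
 [0, 0.1042]].

Step 4 — quadratic form (x̄ - mu_0)^T · S^{-1} · (x̄ - mu_0):
  S^{-1} · (x̄ - mu_0) = (-0.0847, 0),
  (x̄ - mu_0)^T · [...] = (-0.5)·(-0.0847) + (0)·(0) = 0.0424.

Step 5 — scale by n: T² = 6 · 0.0424 = 0.2542.

T² ≈ 0.2542


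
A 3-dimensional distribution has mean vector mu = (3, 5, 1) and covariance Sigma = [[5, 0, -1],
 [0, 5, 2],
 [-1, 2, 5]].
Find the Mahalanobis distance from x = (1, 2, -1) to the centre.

Step 1 — centre the observation: (x - mu) = (-2, -3, -2).

Step 2 — invert Sigma (cofactor / det for 3×3, or solve directly):
  Sigma^{-1} = [[0.21, -0.02, 0.05],
 [-0.02, 0.24, -0.1],
 [0.05, -0.1, 0.25]].

Step 3 — form the quadratic (x - mu)^T · Sigma^{-1} · (x - mu):
  Sigma^{-1} · (x - mu) = (-0.46, -0.48, -0.3).
  (x - mu)^T · [Sigma^{-1} · (x - mu)] = (-2)·(-0.46) + (-3)·(-0.48) + (-2)·(-0.3) = 2.96.

Step 4 — take square root: d = √(2.96) ≈ 1.7205.

d(x, mu) = √(2.96) ≈ 1.7205


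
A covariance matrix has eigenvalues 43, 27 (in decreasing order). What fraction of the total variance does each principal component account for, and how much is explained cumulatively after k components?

Step 1 — total variance = trace(Sigma) = Σ λ_i = 43 + 27 = 70.

Step 2 — fraction explained by component i = λ_i / Σ λ:
  PC1: 43/70 = 0.6143
  PC2: 27/70 = 0.3857

Step 3 — cumulative fraction after k components = (λ_1 + ... + λ_k) / Σ λ:
  k = 1: 43/70 = 0.6143
  k = 2: (43 + 27)/70 = 70/70 = 1

Summary (fraction, with percent):

explained: PC1 0.6143 (61.43%), PC2 0.3857 (38.57%);  cumulative: 0.6143, 1


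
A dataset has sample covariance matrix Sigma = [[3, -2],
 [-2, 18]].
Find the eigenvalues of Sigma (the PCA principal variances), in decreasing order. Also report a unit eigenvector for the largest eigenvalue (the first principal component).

Step 1 — characteristic polynomial of 2×2 Sigma:
  det(Sigma - λI) = λ² - trace · λ + det = 0.
  trace = 3 + 18 = 21, det = 3·18 - (-2)² = 50.
Step 2 — discriminant:
  Δ = trace² - 4·det = 441 - 200 = 241.
Step 3 — eigenvalues:
  λ = (trace ± √Δ)/2 = (21 ± 15.5242)/2,
  λ_1 = 18.2621,  λ_2 = 2.7379.

Step 4 — unit eigenvector for λ_1: solve (Sigma - λ_1 I)v = 0. First row:
  (3 - 18.2621)·v_x + (-2)·v_y = 0, i.e. (-15.2621)·v_x + (-2)·v_y = 0,
  so v ∝ (b, λ_1 - a) = (-2, 15.2621); multiply by -1 so the first entry is positive: u = (2, -15.2621).
  ||u|| = √((2)² + (-15.2621)²) = √(236.9313) ≈ 15.3926,
  v_1 = u/||u|| ≈ (0.1299, -0.9915) (||v_1|| = 1).

λ_1 = 18.2621,  λ_2 = 2.7379;  v_1 ≈ (0.1299, -0.9915)


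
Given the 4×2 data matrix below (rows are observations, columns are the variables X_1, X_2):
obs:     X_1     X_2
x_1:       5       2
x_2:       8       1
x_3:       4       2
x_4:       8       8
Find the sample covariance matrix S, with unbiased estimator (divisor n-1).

Step 1 — column means:
  mean(X_1) = (5 + 8 + 4 + 8) / 4 = 25/4 = 6.25
  mean(X_2) = (2 + 1 + 2 + 8) / 4 = 13/4 = 3.25

Step 2 — sample covariance S[i,j] = (1/(n-1)) · Σ_k (x_{k,i} - mean_i) · (x_{k,j} - mean_j), with n-1 = 3.
  S[X_1,X_1] = ((-1.25)·(-1.25) + (1.75)·(1.75) + (-2.25)·(-2.25) + (1.75)·(1.75)) / 3 = 12.75/3 = 4.25
  S[X_1,X_2] = ((-1.25)·(-1.25) + (1.75)·(-2.25) + (-2.25)·(-1.25) + (1.75)·(4.75)) / 3 = 8.75/3 = 2.9167
  S[X_2,X_2] = ((-1.25)·(-1.25) + (-2.25)·(-2.25) + (-1.25)·(-1.25) + (4.75)·(4.75)) / 3 = 30.75/3 = 10.25

S is symmetric (S[j,i] = S[i,j]). Assembling:

S = [[4.25, 2.9167],
 [2.9167, 10.25]]


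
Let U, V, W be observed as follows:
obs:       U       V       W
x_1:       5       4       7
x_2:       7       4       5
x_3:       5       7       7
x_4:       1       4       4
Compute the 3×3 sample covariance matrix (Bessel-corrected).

Step 1 — column means:
  mean(U) = (5 + 7 + 5 + 1) / 4 = 18/4 = 4.5
  mean(V) = (4 + 4 + 7 + 4) / 4 = 19/4 = 4.75
  mean(W) = (7 + 5 + 7 + 4) / 4 = 23/4 = 5.75

Step 2 — sample covariance S[i,j] = (1/(n-1)) · Σ_k (x_{k,i} - mean_i) · (x_{k,j} - mean_j), with n-1 = 3.
  S[U,U] = ((0.5)·(0.5) + (2.5)·(2.5) + (0.5)·(0.5) + (-3.5)·(-3.5)) / 3 = 19/3 = 6.3333
  S[U,V] = ((0.5)·(-0.75) + (2.5)·(-0.75) + (0.5)·(2.25) + (-3.5)·(-0.75)) / 3 = 1.5/3 = 0.5
  S[U,W] = ((0.5)·(1.25) + (2.5)·(-0.75) + (0.5)·(1.25) + (-3.5)·(-1.75)) / 3 = 5.5/3 = 1.8333
  S[V,V] = ((-0.75)·(-0.75) + (-0.75)·(-0.75) + (2.25)·(2.25) + (-0.75)·(-0.75)) / 3 = 6.75/3 = 2.25
  S[V,W] = ((-0.75)·(1.25) + (-0.75)·(-0.75) + (2.25)·(1.25) + (-0.75)·(-1.75)) / 3 = 3.75/3 = 1.25
  S[W,W] = ((1.25)·(1.25) + (-0.75)·(-0.75) + (1.25)·(1.25) + (-1.75)·(-1.75)) / 3 = 6.75/3 = 2.25

S is symmetric (S[j,i] = S[i,j]). Assembling:

S = [[6.3333, 0.5, 1.8333],
 [0.5, 2.25, 1.25],
 [1.8333, 1.25, 2.25]]


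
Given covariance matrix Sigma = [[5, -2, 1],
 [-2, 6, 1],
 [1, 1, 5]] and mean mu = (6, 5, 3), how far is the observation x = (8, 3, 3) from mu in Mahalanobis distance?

Step 1 — centre the observation: (x - mu) = (2, -2, 0).

Step 2 — invert Sigma (cofactor / det for 3×3, or solve directly):
  Sigma^{-1} = [[0.2522, 0.0957, -0.0696],
 [0.0957, 0.2087, -0.0609],
 [-0.0696, -0.0609, 0.2261]].

Step 3 — form the quadratic (x - mu)^T · Sigma^{-1} · (x - mu):
  Sigma^{-1} · (x - mu) = (0.313, -0.2261, -0.0174).
  (x - mu)^T · [Sigma^{-1} · (x - mu)] = (2)·(0.313) + (-2)·(-0.2261) + (0)·(-0.0174) = 1.0783.

Step 4 — take square root: d = √(1.0783) ≈ 1.0384.

d(x, mu) = √(1.0783) ≈ 1.0384


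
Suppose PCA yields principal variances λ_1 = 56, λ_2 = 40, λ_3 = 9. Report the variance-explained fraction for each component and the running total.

Step 1 — total variance = trace(Sigma) = Σ λ_i = 56 + 40 + 9 = 105.

Step 2 — fraction explained by component i = λ_i / Σ λ:
  PC1: 56/105 = 0.5333
  PC2: 40/105 = 0.381
  PC3: 9/105 = 0.0857

Step 3 — cumulative fraction after k components = (λ_1 + ... + λ_k) / Σ λ:
  k = 1: 56/105 = 0.5333
  k = 2: (56 + 40)/105 = 96/105 = 0.9143
  k = 3: (56 + 40 + 9)/105 = 105/105 = 1

Summary (fraction, with percent):

explained: PC1 0.5333 (53.33%), PC2 0.381 (38.1%), PC3 0.0857 (8.57%);  cumulative: 0.5333, 0.9143, 1


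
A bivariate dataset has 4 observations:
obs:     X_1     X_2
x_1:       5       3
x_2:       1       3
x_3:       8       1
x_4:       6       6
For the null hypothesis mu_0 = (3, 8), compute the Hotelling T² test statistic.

Step 1 — sample mean vector:
  mean(X_1) = (5 + 1 + 8 + 6) / 4 = 20/4 = 5
  mean(X_2) = (3 + 3 + 1 + 6) / 4 = 13/4 = 3.25
  x̄ = (5, 3.25),  deviation x̄ - mu_0 = (5, 3.25) - (3, 8) = (2, -4.75).

Step 2 — sample covariance matrix, S[i,j] = (1/(n-1)) · Σ_k (x_{k,i} - mean_i) · (x_{k,j} - mean_j), divisor n-1 = 3:
  S[X_1,X_1] = ((0)·(0) + (-4)·(-4) + (3)·(3) + (1)·(1)) / 3 = 26/3 = 8.6667
  S[X_1,X_2] = ((0)·(-0.25) + (-4)·(-0.25) + (3)·(-2.25) + (1)·(2.75)) / 3 = -3/3 = -1
  S[X_2,X_2] = ((-0.25)·(-0.25) + (-0.25)·(-0.25) + (-2.25)·(-2.25) + (2.75)·(2.75)) / 3 = 12.75/3 = 4.25
  S = [[8.6667, -1],
 [-1, 4.25]].

Step 3 — invert S. det(S) = 8.6667·4.25 - (-1)² = 35.8333.
  S^{-1} = (1/det) · [[d, -b], [-b, a]] = [[0.1186, 0.0279],
 [0.0279, 0.2419]].

Step 4 — quadratic form (x̄ - mu_0)^T · S^{-1} · (x̄ - mu_0):
  S^{-1} · (x̄ - mu_0) = (0.1047, -1.093),
  (x̄ - mu_0)^T · [...] = (2)·(0.1047) + (-4.75)·(-1.093) = 5.4012.

Step 5 — scale by n: T² = 4 · 5.4012 = 21.6047.

T² ≈ 21.6047


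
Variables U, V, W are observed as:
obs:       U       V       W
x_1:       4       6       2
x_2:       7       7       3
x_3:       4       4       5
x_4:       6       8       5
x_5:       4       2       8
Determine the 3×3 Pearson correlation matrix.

Step 1 — column means:
  mean(U) = (4 + 7 + 4 + 6 + 4) / 5 = 25/5 = 5
  mean(V) = (6 + 7 + 4 + 8 + 2) / 5 = 27/5 = 5.4
  mean(W) = (2 + 3 + 5 + 5 + 8) / 5 = 23/5 = 4.6

Step 2 — sample variances and covariances s[i,j] = (1/(n-1)) · Σ_k (x_{k,i} - mean_i) · (x_{k,j} - mean_j), with n-1 = 4:
  s[U,U] = ((-1)·(-1) + (2)·(2) + (-1)·(-1) + (1)·(1) + (-1)·(-1)) / 4 = 8/4 = 2
  s[U,V] = ((-1)·(0.6) + (2)·(1.6) + (-1)·(-1.4) + (1)·(2.6) + (-1)·(-3.4)) / 4 = 10/4 = 2.5
  s[U,W] = ((-1)·(-2.6) + (2)·(-1.6) + (-1)·(0.4) + (1)·(0.4) + (-1)·(3.4)) / 4 = -4/4 = -1
  s[V,V] = ((0.6)·(0.6) + (1.6)·(1.6) + (-1.4)·(-1.4) + (2.6)·(2.6) + (-3.4)·(-3.4)) / 4 = 23.2/4 = 5.8
  s[V,W] = ((0.6)·(-2.6) + (1.6)·(-1.6) + (-1.4)·(0.4) + (2.6)·(0.4) + (-3.4)·(3.4)) / 4 = -15.2/4 = -3.8
  s[W,W] = ((-2.6)·(-2.6) + (-1.6)·(-1.6) + (0.4)·(0.4) + (0.4)·(0.4) + (3.4)·(3.4)) / 4 = 21.2/4 = 5.3
  Sample standard deviations s_i = √(s[i,i]):
  s(U) = √(2) = 1.4142
  s(V) = √(5.8) = 2.4083
  s(W) = √(5.3) = 2.3022

Step 3 — r_{ij} = s_{ij} / (s_i · s_j):
  r[U,U] = 1 (diagonal).
  r[U,V] = 2.5 / (1.4142 · 2.4083) = 2.5 / 3.4059 = 0.734
  r[U,W] = -1 / (1.4142 · 2.3022) = -1 / 3.2558 = -0.3071
  r[V,V] = 1 (diagonal).
  r[V,W] = -3.8 / (2.4083 · 2.3022) = -3.8 / 5.5444 = -0.6854
  r[W,W] = 1 (diagonal).

R is symmetric with unit diagonal. Assembling:

R = [[1, 0.734, -0.3071],
 [0.734, 1, -0.6854],
 [-0.3071, -0.6854, 1]]


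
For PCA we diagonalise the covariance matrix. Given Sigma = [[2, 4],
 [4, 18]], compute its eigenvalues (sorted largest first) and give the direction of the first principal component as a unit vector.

Step 1 — characteristic polynomial of 2×2 Sigma:
  det(Sigma - λI) = λ² - trace · λ + det = 0.
  trace = 2 + 18 = 20, det = 2·18 - (4)² = 20.
Step 2 — discriminant:
  Δ = trace² - 4·det = 400 - 80 = 320.
Step 3 — eigenvalues:
  λ = (trace ± √Δ)/2 = (20 ± 17.8885)/2,
  λ_1 = 18.9443,  λ_2 = 1.0557.

Step 4 — unit eigenvector for λ_1: solve (Sigma - λ_1 I)v = 0. First row:
  (2 - 18.9443)·v_x + (4)·v_y = 0, i.e. (-16.9443)·v_x + (4)·v_y = 0,
  so v ∝ (b, λ_1 - a) = (4, 16.9443) = u.
  ||u|| = √((4)² + (16.9443)²) = √(303.1084) ≈ 17.41,
  v_1 = u/||u|| ≈ (0.2298, 0.9732) (||v_1|| = 1).

λ_1 = 18.9443,  λ_2 = 1.0557;  v_1 ≈ (0.2298, 0.9732)


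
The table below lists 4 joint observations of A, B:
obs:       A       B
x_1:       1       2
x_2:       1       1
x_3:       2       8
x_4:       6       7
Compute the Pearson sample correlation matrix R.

Step 1 — column means:
  mean(A) = (1 + 1 + 2 + 6) / 4 = 10/4 = 2.5
  mean(B) = (2 + 1 + 8 + 7) / 4 = 18/4 = 4.5

Step 2 — sample variances and covariances s[i,j] = (1/(n-1)) · Σ_k (x_{k,i} - mean_i) · (x_{k,j} - mean_j), with n-1 = 3:
  s[A,A] = ((-1.5)·(-1.5) + (-1.5)·(-1.5) + (-0.5)·(-0.5) + (3.5)·(3.5)) / 3 = 17/3 = 5.6667
  s[A,B] = ((-1.5)·(-2.5) + (-1.5)·(-3.5) + (-0.5)·(3.5) + (3.5)·(2.5)) / 3 = 16/3 = 5.3333
  s[B,B] = ((-2.5)·(-2.5) + (-3.5)·(-3.5) + (3.5)·(3.5) + (2.5)·(2.5)) / 3 = 37/3 = 12.3333
  Sample standard deviations s_i = √(s[i,i]):
  s(A) = √(5.6667) = 2.3805
  s(B) = √(12.3333) = 3.5119

Step 3 — r_{ij} = s_{ij} / (s_i · s_j):
  r[A,A] = 1 (diagonal).
  r[A,B] = 5.3333 / (2.3805 · 3.5119) = 5.3333 / 8.36 = 0.638
  r[B,B] = 1 (diagonal).

R is symmetric with unit diagonal. Assembling:

R = [[1, 0.638],
 [0.638, 1]]


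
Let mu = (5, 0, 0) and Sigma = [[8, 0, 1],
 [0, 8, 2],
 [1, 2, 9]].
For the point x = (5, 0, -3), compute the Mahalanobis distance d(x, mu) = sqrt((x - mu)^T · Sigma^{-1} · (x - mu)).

Step 1 — centre the observation: (x - mu) = (0, 0, -3).

Step 2 — invert Sigma (cofactor / det for 3×3, or solve directly):
  Sigma^{-1} = [[0.1269, 0.0037, -0.0149],
 [0.0037, 0.1325, -0.0299],
 [-0.0149, -0.0299, 0.1194]].

Step 3 — form the quadratic (x - mu)^T · Sigma^{-1} · (x - mu):
  Sigma^{-1} · (x - mu) = (0.0448, 0.0896, -0.3582).
  (x - mu)^T · [Sigma^{-1} · (x - mu)] = (0)·(0.0448) + (0)·(0.0896) + (-3)·(-0.3582) = 1.0746.

Step 4 — take square root: d = √(1.0746) ≈ 1.0366.

d(x, mu) = √(1.0746) ≈ 1.0366


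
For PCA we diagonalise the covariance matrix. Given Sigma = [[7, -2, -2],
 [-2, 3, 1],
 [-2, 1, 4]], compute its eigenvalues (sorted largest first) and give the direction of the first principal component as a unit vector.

Step 1 — characteristic polynomial p(λ) = det(λI - Sigma) = λ³ - tr·λ² + c_1·λ - det, where tr = trace, c_1 = sum of the principal 2×2 minors, det = det(Sigma):
  tr = 7 + 3 + 4 = 14,
  c_1 = (7·3 - (-2)²) + (7·4 - (-2)²) + (3·4 - (1)²) = 17 + 24 + 11 = 52,
  det = 7·(3·4 - (1)²) - (-2)·((-2)·4 - (1)·(-2)) + (-2)·((-2)·(1) - 3·(-2)) = 7·(11) - (-2)·(-6) + (-2)·(4) = 57.
  So p(λ) = λ³ - 14λ² + 52λ - 57.
Step 2 — look for an integer root (rational root theorem: any rational root is an integer divisor of 57). Testing λ = 3:
  p(3) = 27 - 126 + 156 - 57 = 0  ✓
  Dividing out (λ - 3): p(λ) = (λ - 3)(λ² - 11λ + 19).
Step 3 — remaining eigenvalues from the quadratic λ² - 11λ + 19 = 0:
  Δ = 11² - 4·19 = 121 - 76 = 45,  λ = (11 ± √45)/2 = (11 ± 6.7082)/2 ≈ 8.8541 or 2.1459.
  Sorted: λ_1 = 8.8541,  λ_2 = 3,  λ_3 = 2.1459  (check: sum = 14 = tr ✓).

Step 4 — unit eigenvector for λ_1 ≈ 8.8541: v spans the null space of (Sigma - λ_1 I), whose rows are
  r_1 = (-1.8541, -2, -2),  r_2 = (-2, -5.8541, 1),  r_3 = (-2, 1, -4.8541).
  v is orthogonal to every row, so take v ∝ r_1 × r_2 = ((-2)·(1) - (-2)·(-5.8541), (-2)·(-2) - (-1.8541)·(1), (-1.8541)·(-5.8541) - (-2)·(-2)) ≈ (-13.7082, 5.8541, 6.8541).
  Rescale (multiply by -1 so the first nonzero entry is positive): u = (13.7082, -5.8541, -6.8541).
  ||u|| = √((13.7082)² + (-5.8541)² + (-6.8541)²) = √(269.1641) ≈ 16.4062,  v_1 = u/||u|| ≈ (0.8355, -0.3568, -0.4178) (||v_1|| = 1).

λ_1 = 8.8541,  λ_2 = 3,  λ_3 = 2.1459;  v_1 ≈ (0.8355, -0.3568, -0.4178)


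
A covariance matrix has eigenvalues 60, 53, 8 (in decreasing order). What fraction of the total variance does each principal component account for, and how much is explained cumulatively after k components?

Step 1 — total variance = trace(Sigma) = Σ λ_i = 60 + 53 + 8 = 121.

Step 2 — fraction explained by component i = λ_i / Σ λ:
  PC1: 60/121 = 0.4959
  PC2: 53/121 = 0.438
  PC3: 8/121 = 0.0661

Step 3 — cumulative fraction after k components = (λ_1 + ... + λ_k) / Σ λ:
  k = 1: 60/121 = 0.4959
  k = 2: (60 + 53)/121 = 113/121 = 0.9339
  k = 3: (60 + 53 + 8)/121 = 121/121 = 1

Summary (fraction, with percent):

explained: PC1 0.4959 (49.59%), PC2 0.438 (43.8%), PC3 0.0661 (6.61%);  cumulative: 0.4959, 0.9339, 1


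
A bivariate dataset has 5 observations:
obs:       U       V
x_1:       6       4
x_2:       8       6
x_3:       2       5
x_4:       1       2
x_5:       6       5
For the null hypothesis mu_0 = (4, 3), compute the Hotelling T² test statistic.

Step 1 — sample mean vector:
  mean(U) = (6 + 8 + 2 + 1 + 6) / 5 = 23/5 = 4.6
  mean(V) = (4 + 6 + 5 + 2 + 5) / 5 = 22/5 = 4.4
  x̄ = (4.6, 4.4),  deviation x̄ - mu_0 = (4.6, 4.4) - (4, 3) = (0.6, 1.4).

Step 2 — sample covariance matrix, S[i,j] = (1/(n-1)) · Σ_k (x_{k,i} - mean_i) · (x_{k,j} - mean_j), divisor n-1 = 4:
  S[U,U] = ((1.4)·(1.4) + (3.4)·(3.4) + (-2.6)·(-2.6) + (-3.6)·(-3.6) + (1.4)·(1.4)) / 4 = 35.2/4 = 8.8
  S[U,V] = ((1.4)·(-0.4) + (3.4)·(1.6) + (-2.6)·(0.6) + (-3.6)·(-2.4) + (1.4)·(0.6)) / 4 = 12.8/4 = 3.2
  S[V,V] = ((-0.4)·(-0.4) + (1.6)·(1.6) + (0.6)·(0.6) + (-2.4)·(-2.4) + (0.6)·(0.6)) / 4 = 9.2/4 = 2.3
  S = [[8.8, 3.2],
 [3.2, 2.3]].

Step 3 — invert S. det(S) = 8.8·2.3 - (3.2)² = 10.
  S^{-1} = (1/det) · [[d, -b], [-b, a]] = [[0.23, -0.32],
 [-0.32, 0.88]].

Step 4 — quadratic form (x̄ - mu_0)^T · S^{-1} · (x̄ - mu_0):
  S^{-1} · (x̄ - mu_0) = (-0.31, 1.04),
  (x̄ - mu_0)^T · [...] = (0.6)·(-0.31) + (1.4)·(1.04) = 1.27.

Step 5 — scale by n: T² = 5 · 1.27 = 6.35.

T² ≈ 6.35


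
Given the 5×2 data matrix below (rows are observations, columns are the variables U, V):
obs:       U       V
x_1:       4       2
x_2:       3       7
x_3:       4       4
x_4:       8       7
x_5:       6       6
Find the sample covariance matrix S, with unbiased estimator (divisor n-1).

Step 1 — column means:
  mean(U) = (4 + 3 + 4 + 8 + 6) / 5 = 25/5 = 5
  mean(V) = (2 + 7 + 4 + 7 + 6) / 5 = 26/5 = 5.2

Step 2 — sample covariance S[i,j] = (1/(n-1)) · Σ_k (x_{k,i} - mean_i) · (x_{k,j} - mean_j), with n-1 = 4.
  S[U,U] = ((-1)·(-1) + (-2)·(-2) + (-1)·(-1) + (3)·(3) + (1)·(1)) / 4 = 16/4 = 4
  S[U,V] = ((-1)·(-3.2) + (-2)·(1.8) + (-1)·(-1.2) + (3)·(1.8) + (1)·(0.8)) / 4 = 7/4 = 1.75
  S[V,V] = ((-3.2)·(-3.2) + (1.8)·(1.8) + (-1.2)·(-1.2) + (1.8)·(1.8) + (0.8)·(0.8)) / 4 = 18.8/4 = 4.7

S is symmetric (S[j,i] = S[i,j]). Assembling:

S = [[4, 1.75],
 [1.75, 4.7]]


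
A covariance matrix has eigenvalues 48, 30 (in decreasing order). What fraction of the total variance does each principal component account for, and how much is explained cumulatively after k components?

Step 1 — total variance = trace(Sigma) = Σ λ_i = 48 + 30 = 78.

Step 2 — fraction explained by component i = λ_i / Σ λ:
  PC1: 48/78 = 0.6154
  PC2: 30/78 = 0.3846

Step 3 — cumulative fraction after k components = (λ_1 + ... + λ_k) / Σ λ:
  k = 1: 48/78 = 0.6154
  k = 2: (48 + 30)/78 = 78/78 = 1

Summary (fraction, with percent):

explained: PC1 0.6154 (61.54%), PC2 0.3846 (38.46%);  cumulative: 0.6154, 1


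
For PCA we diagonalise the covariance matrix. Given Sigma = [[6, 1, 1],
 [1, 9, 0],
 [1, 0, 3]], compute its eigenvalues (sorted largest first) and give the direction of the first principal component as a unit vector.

Step 1 — characteristic polynomial p(λ) = det(λI - Sigma) = λ³ - tr·λ² + c_1·λ - det, where tr = trace, c_1 = sum of the principal 2×2 minors, det = det(Sigma):
  tr = 6 + 9 + 3 = 18,
  c_1 = (6·9 - (1)²) + (6·3 - (1)²) + (9·3 - (0)²) = 53 + 17 + 27 = 97,
  det = 6·(9·3 - (0)²) - (1)·((1)·3 - (0)·(1)) + (1)·((1)·(0) - 9·(1)) = 6·(27) - (1)·(3) + (1)·(-9) = 150.
  So p(λ) = λ³ - 18λ² + 97λ - 150.
Step 2 — look for an integer root (rational root theorem: any rational root is an integer divisor of 150). Testing λ = 6:
  p(6) = 216 - 648 + 582 - 150 = 0  ✓
  Dividing out (λ - 6): p(λ) = (λ - 6)(λ² - 12λ + 25).
Step 3 — remaining eigenvalues from the quadratic λ² - 12λ + 25 = 0:
  Δ = 12² - 4·25 = 144 - 100 = 44,  λ = (12 ± √44)/2 = (12 ± 6.6332)/2 ≈ 9.3166 or 2.6834.
  Sorted: λ_1 = 9.3166,  λ_2 = 6,  λ_3 = 2.6834  (check: sum = 18 = tr ✓).

Step 4 — unit eigenvector for λ_1 ≈ 9.3166: v spans the null space of (Sigma - λ_1 I), whose rows are
  r_1 = (-3.3166, 1, 1),  r_2 = (1, -0.3166, 0),  r_3 = (1, 0, -6.3166).
  v is orthogonal to every row, so take v ∝ r_1 × r_3 = ((1)·(-6.3166) - (1)·(0), (1)·(1) - (-3.3166)·(-6.3166), (-3.3166)·(0) - (1)·(1)) ≈ (-6.3166, -19.9499, -1).
  Rescale (multiply by -1 so the first nonzero entry is positive): u = (6.3166, 19.9499, 1).
  ||u|| = √((6.3166)² + (19.9499)² + (1)²) = √(438.8972) ≈ 20.9499,  v_1 = u/||u|| ≈ (0.3015, 0.9523, 0.0477) (||v_1|| = 1).

λ_1 = 9.3166,  λ_2 = 6,  λ_3 = 2.6834;  v_1 ≈ (0.3015, 0.9523, 0.0477)


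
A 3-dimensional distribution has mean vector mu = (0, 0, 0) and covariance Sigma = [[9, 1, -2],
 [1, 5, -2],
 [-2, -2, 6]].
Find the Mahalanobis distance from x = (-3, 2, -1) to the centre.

Step 1 — centre the observation: (x - mu) = (-3, 2, -1).

Step 2 — invert Sigma (cofactor / det for 3×3, or solve directly):
  Sigma^{-1} = [[0.1204, -0.0093, 0.037],
 [-0.0093, 0.2315, 0.0741],
 [0.037, 0.0741, 0.2037]].

Step 3 — form the quadratic (x - mu)^T · Sigma^{-1} · (x - mu):
  Sigma^{-1} · (x - mu) = (-0.4167, 0.4167, -0.1667).
  (x - mu)^T · [Sigma^{-1} · (x - mu)] = (-3)·(-0.4167) + (2)·(0.4167) + (-1)·(-0.1667) = 2.25.

Step 4 — take square root: d = √(2.25) ≈ 1.5.

d(x, mu) = √(2.25) ≈ 1.5


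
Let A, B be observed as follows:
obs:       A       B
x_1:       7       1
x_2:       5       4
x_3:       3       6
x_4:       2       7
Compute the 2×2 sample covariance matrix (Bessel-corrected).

Step 1 — column means:
  mean(A) = (7 + 5 + 3 + 2) / 4 = 17/4 = 4.25
  mean(B) = (1 + 4 + 6 + 7) / 4 = 18/4 = 4.5

Step 2 — sample covariance S[i,j] = (1/(n-1)) · Σ_k (x_{k,i} - mean_i) · (x_{k,j} - mean_j), with n-1 = 3.
  S[A,A] = ((2.75)·(2.75) + (0.75)·(0.75) + (-1.25)·(-1.25) + (-2.25)·(-2.25)) / 3 = 14.75/3 = 4.9167
  S[A,B] = ((2.75)·(-3.5) + (0.75)·(-0.5) + (-1.25)·(1.5) + (-2.25)·(2.5)) / 3 = -17.5/3 = -5.8333
  S[B,B] = ((-3.5)·(-3.5) + (-0.5)·(-0.5) + (1.5)·(1.5) + (2.5)·(2.5)) / 3 = 21/3 = 7

S is symmetric (S[j,i] = S[i,j]). Assembling:

S = [[4.9167, -5.8333],
 [-5.8333, 7]]


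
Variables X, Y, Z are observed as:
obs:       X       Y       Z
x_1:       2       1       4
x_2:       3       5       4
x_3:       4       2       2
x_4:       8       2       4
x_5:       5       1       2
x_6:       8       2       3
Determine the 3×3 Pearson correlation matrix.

Step 1 — column means:
  mean(X) = (2 + 3 + 4 + 8 + 5 + 8) / 6 = 30/6 = 5
  mean(Y) = (1 + 5 + 2 + 2 + 1 + 2) / 6 = 13/6 = 2.1667
  mean(Z) = (4 + 4 + 2 + 4 + 2 + 3) / 6 = 19/6 = 3.1667

Step 2 — sample variances and covariances s[i,j] = (1/(n-1)) · Σ_k (x_{k,i} - mean_i) · (x_{k,j} - mean_j), with n-1 = 5:
  s[X,X] = ((-3)·(-3) + (-2)·(-2) + (-1)·(-1) + (3)·(3) + (0)·(0) + (3)·(3)) / 5 = 32/5 = 6.4
  s[X,Y] = ((-3)·(-1.1667) + (-2)·(2.8333) + (-1)·(-0.1667) + (3)·(-0.1667) + (0)·(-1.1667) + (3)·(-0.1667)) / 5 = -3/5 = -0.6
  s[X,Z] = ((-3)·(0.8333) + (-2)·(0.8333) + (-1)·(-1.1667) + (3)·(0.8333) + (0)·(-1.1667) + (3)·(-0.1667)) / 5 = -1/5 = -0.2
  s[Y,Y] = ((-1.1667)·(-1.1667) + (2.8333)·(2.8333) + (-0.1667)·(-0.1667) + (-0.1667)·(-0.1667) + (-1.1667)·(-1.1667) + (-0.1667)·(-0.1667)) / 5 = 10.8333/5 = 2.1667
  s[Y,Z] = ((-1.1667)·(0.8333) + (2.8333)·(0.8333) + (-0.1667)·(-1.1667) + (-0.1667)·(0.8333) + (-1.1667)·(-1.1667) + (-0.1667)·(-0.1667)) / 5 = 2.8333/5 = 0.5667
  s[Z,Z] = ((0.8333)·(0.8333) + (0.8333)·(0.8333) + (-1.1667)·(-1.1667) + (0.8333)·(0.8333) + (-1.1667)·(-1.1667) + (-0.1667)·(-0.1667)) / 5 = 4.8333/5 = 0.9667
  Sample standard deviations s_i = √(s[i,i]):
  s(X) = √(6.4) = 2.5298
  s(Y) = √(2.1667) = 1.472
  s(Z) = √(0.9667) = 0.9832

Step 3 — r_{ij} = s_{ij} / (s_i · s_j):
  r[X,X] = 1 (diagonal).
  r[X,Y] = -0.6 / (2.5298 · 1.472) = -0.6 / 3.7238 = -0.1611
  r[X,Z] = -0.2 / (2.5298 · 0.9832) = -0.2 / 2.4873 = -0.0804
  r[Y,Y] = 1 (diagonal).
  r[Y,Z] = 0.5667 / (1.472 · 0.9832) = 0.5667 / 1.4472 = 0.3916
  r[Z,Z] = 1 (diagonal).

R is symmetric with unit diagonal. Assembling:

R = [[1, -0.1611, -0.0804],
 [-0.1611, 1, 0.3916],
 [-0.0804, 0.3916, 1]]


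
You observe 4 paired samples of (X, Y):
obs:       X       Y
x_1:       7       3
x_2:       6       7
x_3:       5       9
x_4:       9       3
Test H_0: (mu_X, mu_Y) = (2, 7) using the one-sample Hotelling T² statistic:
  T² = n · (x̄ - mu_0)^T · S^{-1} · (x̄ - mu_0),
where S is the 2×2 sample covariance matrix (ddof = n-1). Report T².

Step 1 — sample mean vector:
  mean(X) = (7 + 6 + 5 + 9) / 4 = 27/4 = 6.75
  mean(Y) = (3 + 7 + 9 + 3) / 4 = 22/4 = 5.5
  x̄ = (6.75, 5.5),  deviation x̄ - mu_0 = (6.75, 5.5) - (2, 7) = (4.75, -1.5).

Step 2 — sample covariance matrix, S[i,j] = (1/(n-1)) · Σ_k (x_{k,i} - mean_i) · (x_{k,j} - mean_j), divisor n-1 = 3:
  S[X,X] = ((0.25)·(0.25) + (-0.75)·(-0.75) + (-1.75)·(-1.75) + (2.25)·(2.25)) / 3 = 8.75/3 = 2.9167
  S[X,Y] = ((0.25)·(-2.5) + (-0.75)·(1.5) + (-1.75)·(3.5) + (2.25)·(-2.5)) / 3 = -13.5/3 = -4.5
  S[Y,Y] = ((-2.5)·(-2.5) + (1.5)·(1.5) + (3.5)·(3.5) + (-2.5)·(-2.5)) / 3 = 27/3 = 9
  S = [[2.9167, -4.5],
 [-4.5, 9]].

Step 3 — invert S. det(S) = 2.9167·9 - (-4.5)² = 6.
  S^{-1} = (1/det) · [[d, -b], [-b, a]] = [[1.5, 0.75],
 [0.75, 0.4861]].

Step 4 — quadratic form (x̄ - mu_0)^T · S^{-1} · (x̄ - mu_0):
  S^{-1} · (x̄ - mu_0) = (6, 2.8333),
  (x̄ - mu_0)^T · [...] = (4.75)·(6) + (-1.5)·(2.8333) = 24.25.

Step 5 — scale by n: T² = 4 · 24.25 = 97.

T² ≈ 97
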